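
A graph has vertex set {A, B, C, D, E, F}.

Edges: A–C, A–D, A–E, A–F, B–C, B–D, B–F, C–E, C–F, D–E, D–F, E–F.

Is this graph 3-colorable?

A, D, E, F form a clique, so at least 4 colors are needed.
So 3 colors are not enough.

No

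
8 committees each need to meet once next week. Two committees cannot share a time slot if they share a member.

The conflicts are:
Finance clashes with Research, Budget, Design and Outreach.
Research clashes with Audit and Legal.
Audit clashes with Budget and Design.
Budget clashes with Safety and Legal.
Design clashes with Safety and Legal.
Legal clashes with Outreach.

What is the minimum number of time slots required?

2

Budget and Safety conflict, so at least 2 time slots are needed.
2 time slots suffice: time slot 1 → {Research, Budget, Design, Outreach}; time slot 2 → {Finance, Audit, Safety, Legal}. Each listed conflict is separated.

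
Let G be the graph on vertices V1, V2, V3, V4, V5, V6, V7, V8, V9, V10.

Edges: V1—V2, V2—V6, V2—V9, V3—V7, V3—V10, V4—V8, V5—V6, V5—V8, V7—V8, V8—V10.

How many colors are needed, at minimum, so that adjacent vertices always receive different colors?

2

V4 and V8 are adjacent, so at least 2 colors are needed.
2 colors suffice: color 1 → {V1, V3, V6, V8, V9}; color 2 → {V2, V4, V5, V7, V10}. Every edge joins two different colors.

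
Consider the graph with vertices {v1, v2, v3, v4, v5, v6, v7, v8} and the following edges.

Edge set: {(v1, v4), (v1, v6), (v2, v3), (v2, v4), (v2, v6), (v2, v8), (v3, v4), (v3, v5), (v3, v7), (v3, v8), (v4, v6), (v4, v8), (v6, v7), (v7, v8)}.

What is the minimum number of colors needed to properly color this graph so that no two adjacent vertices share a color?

v2, v3, v4, v8 form a clique, so at least 4 colors are needed.
4 colors suffice: color 1 → {v4, v5, v7}; color 2 → {v3, v6}; color 3 → {v1, v2}; color 4 → {v8}. No two adjacent vertices share a color.

4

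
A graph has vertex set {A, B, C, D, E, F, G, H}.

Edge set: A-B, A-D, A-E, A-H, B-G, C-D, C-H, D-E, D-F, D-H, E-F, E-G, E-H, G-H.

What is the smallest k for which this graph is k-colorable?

A, D, E, H form a clique, so at least 4 colors are needed.
One proper 4-coloring: A=4, B=1, C=1, D=3, E=1, F=2, G=3, H=2. Every edge joins two different colors.

4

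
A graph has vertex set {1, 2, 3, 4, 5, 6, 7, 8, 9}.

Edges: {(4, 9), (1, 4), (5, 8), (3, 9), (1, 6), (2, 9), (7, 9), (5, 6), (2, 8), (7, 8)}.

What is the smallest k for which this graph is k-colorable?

The cycle 2-9-4-1-6-5-8-2 has odd length 7, so it cannot be 2-colored; at least 3 colors are needed.
3 colors suffice: color a → {1, 8, 9}; color b → {2, 3, 4, 5, 7}; color c → {6}. No two adjacent vertices share a color.

3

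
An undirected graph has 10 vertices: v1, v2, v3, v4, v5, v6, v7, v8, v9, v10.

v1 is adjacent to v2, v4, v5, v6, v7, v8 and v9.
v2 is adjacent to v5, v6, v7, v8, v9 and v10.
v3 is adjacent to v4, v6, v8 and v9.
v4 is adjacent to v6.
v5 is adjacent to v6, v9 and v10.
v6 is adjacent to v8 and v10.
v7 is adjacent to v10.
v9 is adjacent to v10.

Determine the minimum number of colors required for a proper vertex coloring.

4

v1, v2, v6, v8 are mutually adjacent (a clique of size 4), so at least 4 colors are needed.
4 colors suffice: color 1 → {v2, v3}; color 2 → {v1, v10}; color 3 → {v6, v7, v9}; color 4 → {v4, v5, v8}. Every edge joins two different colors.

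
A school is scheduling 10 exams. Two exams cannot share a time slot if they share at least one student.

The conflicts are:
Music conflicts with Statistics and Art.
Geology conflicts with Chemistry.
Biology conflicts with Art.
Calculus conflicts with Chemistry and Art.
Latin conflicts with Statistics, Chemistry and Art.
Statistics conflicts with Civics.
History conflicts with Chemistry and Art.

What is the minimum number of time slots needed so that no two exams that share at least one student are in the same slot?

2

Statistics and Civics conflict, so at least 2 time slots are needed.
2 time slots suffice: time slot 1 → {Statistics, Chemistry, Art}; time slot 2 → {Music, Geology, Biology, Calculus, Latin, History, Civics}. No two conflicting exams share a time slot.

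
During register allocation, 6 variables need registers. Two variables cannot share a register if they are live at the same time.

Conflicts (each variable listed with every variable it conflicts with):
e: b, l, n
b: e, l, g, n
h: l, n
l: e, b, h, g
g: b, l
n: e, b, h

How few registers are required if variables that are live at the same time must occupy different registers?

b, l, g pairwise conflict, so at least 3 registers are needed.
3 registers suffice: register 1 → {b, h}; register 2 → {l, n}; register 3 → {e, g}. No two conflicting variables share a register.

3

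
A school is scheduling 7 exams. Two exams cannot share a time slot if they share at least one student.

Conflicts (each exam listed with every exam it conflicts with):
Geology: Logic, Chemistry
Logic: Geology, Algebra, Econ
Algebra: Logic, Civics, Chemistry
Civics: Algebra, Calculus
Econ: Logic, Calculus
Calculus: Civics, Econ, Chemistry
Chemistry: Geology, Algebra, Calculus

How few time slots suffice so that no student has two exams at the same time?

3

The cycle Logic-Algebra-Civics-Calculus-Econ-Logic has odd length 5, so it cannot be 2-colored; at least 3 time slots are needed.
3 time slots suffice: Geology=1, Logic=2, Algebra=1, Civics=2, Econ=3, Calculus=1, Chemistry=2. Every pair that conflicts lands in different time slots.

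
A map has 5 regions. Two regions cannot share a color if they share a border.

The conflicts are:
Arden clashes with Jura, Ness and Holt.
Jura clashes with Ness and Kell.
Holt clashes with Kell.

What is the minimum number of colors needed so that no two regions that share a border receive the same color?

Arden, Jura, Ness are mutually in conflict, so at least 3 colors are needed.
A valid assignment using 3 colors: Arden=1, Jura=2, Ness=3, Holt=2, Kell=1. Every pair that conflicts lands in different colors.

3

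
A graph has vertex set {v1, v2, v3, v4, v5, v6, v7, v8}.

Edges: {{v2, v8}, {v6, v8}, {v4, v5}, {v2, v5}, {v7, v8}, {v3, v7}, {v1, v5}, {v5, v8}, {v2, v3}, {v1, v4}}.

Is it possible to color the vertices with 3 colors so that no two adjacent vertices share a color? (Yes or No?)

Yes

The chromatic number is 3. v2, v5, v8 are pairwise adjacent, so at least 3 colors are needed.
3 colors suffice: color 1 → {v3, v5, v6}; color 2 → {v4, v8}; color 3 → {v1, v2, v7}.
That is already a proper 3-coloring.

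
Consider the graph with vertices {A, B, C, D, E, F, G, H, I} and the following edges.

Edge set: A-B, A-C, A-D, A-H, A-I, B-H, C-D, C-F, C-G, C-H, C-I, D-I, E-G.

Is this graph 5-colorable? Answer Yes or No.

The chromatic number is 4. A, C, D, I are mutually adjacent (a clique of size 4), so at least 4 colors are needed.
4 colors suffice: color red → {B, C, E}; color blue → {A, F, G}; color green → {H, I}; color yellow → {D}.
Since 5 ≥ 4, a proper 5-coloring certainly exists.

Yes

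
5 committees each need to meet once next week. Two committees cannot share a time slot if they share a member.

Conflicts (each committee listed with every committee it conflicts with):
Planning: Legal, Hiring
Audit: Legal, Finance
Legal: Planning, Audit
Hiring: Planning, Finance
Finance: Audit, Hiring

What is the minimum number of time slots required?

3

The cycle Audit-Legal-Planning-Hiring-Finance-Audit has odd length 5, so it cannot be 2-colored; at least 3 time slots are needed.
3 time slots suffice: Planning=1, Audit=1, Legal=2, Hiring=3, Finance=2. No two conflicting committees share a time slot.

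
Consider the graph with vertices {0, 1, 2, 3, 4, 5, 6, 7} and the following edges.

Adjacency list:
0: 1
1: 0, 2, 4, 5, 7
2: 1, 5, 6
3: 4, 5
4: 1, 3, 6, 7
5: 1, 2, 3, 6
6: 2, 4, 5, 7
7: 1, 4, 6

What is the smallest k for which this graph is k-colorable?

4, 6, 7 form a triangle, so at least 3 colors are needed.
3 colors suffice: color a → {1, 3, 6}; color b → {0, 4, 5}; color c → {2, 7}. No two adjacent vertices share a color.

3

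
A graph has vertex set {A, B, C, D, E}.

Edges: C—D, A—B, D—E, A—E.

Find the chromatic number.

2

D and E are adjacent, so at least 2 colors are needed.
2 colors suffice: color 1 → {A, D}; color 2 → {B, C, E}. No two adjacent vertices share a color.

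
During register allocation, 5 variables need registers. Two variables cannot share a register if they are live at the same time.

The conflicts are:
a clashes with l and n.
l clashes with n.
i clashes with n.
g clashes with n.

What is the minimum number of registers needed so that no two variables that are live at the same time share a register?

a, l, n are mutually in conflict, so at least 3 registers are needed.
3 registers suffice: register 1 → {n}; register 2 → {l, i, g}; register 3 → {a}. Every pair that conflicts lands in different registers.

3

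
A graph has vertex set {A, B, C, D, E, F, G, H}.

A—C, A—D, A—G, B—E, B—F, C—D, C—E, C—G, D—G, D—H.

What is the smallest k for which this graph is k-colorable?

4

A, C, D, G form a clique, so at least 4 colors are needed.
A valid assignment using 4 colors: A=green, B=red, C=red, D=blue, E=blue, F=blue, G=yellow, H=red. Every edge joins two different colors.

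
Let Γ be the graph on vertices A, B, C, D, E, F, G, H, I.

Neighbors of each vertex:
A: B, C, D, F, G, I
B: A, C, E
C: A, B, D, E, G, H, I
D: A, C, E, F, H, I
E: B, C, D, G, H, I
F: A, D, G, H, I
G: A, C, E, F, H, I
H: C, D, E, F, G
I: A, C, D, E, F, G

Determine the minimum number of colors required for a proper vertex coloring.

A, F, G, I form a clique, so at least 4 colors are needed.
4 colors suffice: color 1 → {C, F}; color 2 → {A, E}; color 3 → {B, D, G}; color 4 → {H, I}. Every edge joins two different colors.

4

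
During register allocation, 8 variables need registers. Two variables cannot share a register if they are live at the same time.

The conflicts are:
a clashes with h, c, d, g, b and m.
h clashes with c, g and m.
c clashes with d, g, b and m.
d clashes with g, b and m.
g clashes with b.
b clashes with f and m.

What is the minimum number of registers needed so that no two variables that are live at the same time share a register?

a, c, d, b, m all conflict with each other, so at least 5 registers are needed.
5 registers suffice: register 1 → {a, f}; register 2 → {h, b}; register 3 → {c}; register 4 → {d}; register 5 → {g, m}. Every pair that conflicts lands in different registers.

5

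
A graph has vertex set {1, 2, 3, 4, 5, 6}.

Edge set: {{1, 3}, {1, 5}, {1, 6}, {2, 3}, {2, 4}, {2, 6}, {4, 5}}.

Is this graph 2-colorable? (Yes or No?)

The cycle 4-5-1-6-2-4 has odd length 5, so it cannot be 2-colored; at least 3 colors are needed.
So 2 colors are not enough.

No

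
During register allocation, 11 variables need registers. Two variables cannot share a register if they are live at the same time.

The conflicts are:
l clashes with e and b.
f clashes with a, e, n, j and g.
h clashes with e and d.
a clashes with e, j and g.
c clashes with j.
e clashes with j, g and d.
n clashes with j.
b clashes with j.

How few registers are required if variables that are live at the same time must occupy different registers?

f, a, e, g pairwise conflict, so at least 4 registers are needed.
A valid assignment using 4 registers: l=2, f=3, h=3, a=4, c=1, e=1, n=1, b=1, j=2, g=2, d=2. Every pair that conflicts lands in different registers.

4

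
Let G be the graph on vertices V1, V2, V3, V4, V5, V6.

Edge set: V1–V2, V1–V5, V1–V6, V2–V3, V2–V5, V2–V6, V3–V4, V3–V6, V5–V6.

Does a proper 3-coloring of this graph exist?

V1, V2, V5, V6 are pairwise adjacent (a clique of size 4), so at least 4 colors are needed.
So 3 colors are not enough.

No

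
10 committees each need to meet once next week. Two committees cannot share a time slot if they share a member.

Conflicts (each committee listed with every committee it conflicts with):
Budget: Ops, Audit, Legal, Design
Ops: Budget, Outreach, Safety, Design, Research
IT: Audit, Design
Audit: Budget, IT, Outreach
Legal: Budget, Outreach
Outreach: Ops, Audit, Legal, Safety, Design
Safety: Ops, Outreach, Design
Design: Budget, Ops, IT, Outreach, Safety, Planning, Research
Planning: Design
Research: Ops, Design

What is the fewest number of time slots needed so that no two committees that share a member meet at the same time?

4

Ops, Outreach, Safety, Design all conflict with each other, so at least 4 time slots are needed.
Using 4 time slots: Budget=2, Ops=3, IT=2, Audit=1, Legal=1, Outreach=2, Safety=4, Design=1, Planning=2, Research=2. No two conflicting committees share a time slot.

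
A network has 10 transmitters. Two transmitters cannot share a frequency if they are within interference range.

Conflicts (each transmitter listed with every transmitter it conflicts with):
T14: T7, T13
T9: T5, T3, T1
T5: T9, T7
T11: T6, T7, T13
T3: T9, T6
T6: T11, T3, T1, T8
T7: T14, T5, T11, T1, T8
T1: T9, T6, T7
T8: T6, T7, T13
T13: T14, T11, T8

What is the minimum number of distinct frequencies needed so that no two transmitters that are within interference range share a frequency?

T9 and T5 conflict, so at least 2 frequencies are needed.
2 frequencies suffice: T14=2, T9=1, T5=2, T11=2, T3=2, T6=1, T7=1, T1=2, T8=2, T13=1. Each listed conflict is separated.

2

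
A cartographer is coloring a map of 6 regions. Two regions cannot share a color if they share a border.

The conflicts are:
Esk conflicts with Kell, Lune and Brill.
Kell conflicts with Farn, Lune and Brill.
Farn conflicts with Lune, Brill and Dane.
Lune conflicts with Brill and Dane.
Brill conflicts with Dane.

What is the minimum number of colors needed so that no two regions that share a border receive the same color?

4

Esk, Kell, Lune, Brill are mutually in conflict, so at least 4 colors are needed.
4 colors suffice: Esk=4, Kell=3, Farn=4, Lune=1, Brill=2, Dane=3. Every pair that conflicts lands in different colors.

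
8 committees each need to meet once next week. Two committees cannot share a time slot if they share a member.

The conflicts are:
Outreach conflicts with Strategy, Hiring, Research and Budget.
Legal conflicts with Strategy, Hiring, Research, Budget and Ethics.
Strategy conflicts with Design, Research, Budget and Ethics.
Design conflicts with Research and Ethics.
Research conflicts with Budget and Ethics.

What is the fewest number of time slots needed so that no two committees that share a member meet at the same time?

Legal, Strategy, Research, Budget pairwise conflict, so at least 4 time slots are needed.
A valid assignment using 4 time slots: Outreach=3, Legal=3, Strategy=1, Design=3, Hiring=1, Research=2, Budget=4, Ethics=4. Each listed conflict is separated.

4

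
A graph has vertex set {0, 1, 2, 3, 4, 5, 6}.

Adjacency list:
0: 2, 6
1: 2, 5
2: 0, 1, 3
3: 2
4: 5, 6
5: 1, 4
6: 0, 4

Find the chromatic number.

2 and 3 are adjacent, so at least 2 colors are needed.
One proper 2-coloring: 0=b, 1=b, 2=a, 3=b, 4=b, 5=a, 6=a. Every edge joins two different colors.

2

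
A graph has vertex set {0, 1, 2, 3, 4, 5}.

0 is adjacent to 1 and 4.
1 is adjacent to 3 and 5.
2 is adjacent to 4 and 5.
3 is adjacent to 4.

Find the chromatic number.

3

The cycle 1-0-4-2-5-1 has odd length 5, so it cannot be 2-colored; at least 3 colors are needed.
A valid assignment using 3 colors: 0=blue, 1=red, 2=green, 3=blue, 4=red, 5=blue. No two adjacent vertices share a color.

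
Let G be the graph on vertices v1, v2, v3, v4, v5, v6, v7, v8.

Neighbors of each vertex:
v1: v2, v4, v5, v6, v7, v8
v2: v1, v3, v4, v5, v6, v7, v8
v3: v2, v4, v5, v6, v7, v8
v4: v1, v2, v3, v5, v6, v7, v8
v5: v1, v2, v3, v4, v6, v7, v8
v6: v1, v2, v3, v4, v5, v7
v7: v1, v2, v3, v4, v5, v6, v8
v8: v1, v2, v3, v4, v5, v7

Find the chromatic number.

6

v2, v3, v4, v5, v6, v7 are pairwise adjacent (a clique of size 6), so at least 6 colors are needed.
6 colors suffice: color 1 → {v7}; color 2 → {v2}; color 3 → {v4}; color 4 → {v5}; color 5 → {v1, v3}; color 6 → {v6, v8}. No two adjacent vertices share a color.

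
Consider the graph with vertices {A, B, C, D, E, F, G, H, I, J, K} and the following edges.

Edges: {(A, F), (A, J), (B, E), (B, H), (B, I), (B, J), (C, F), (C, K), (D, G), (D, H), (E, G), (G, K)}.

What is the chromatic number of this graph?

3

The cycle H-B-E-G-D-H has odd length 5, so it cannot be 2-colored; at least 3 colors are needed.
One proper 3-coloring: A=2, B=1, C=2, D=2, E=2, F=1, G=1, H=3, I=2, J=3, K=3. Every edge joins two different colors.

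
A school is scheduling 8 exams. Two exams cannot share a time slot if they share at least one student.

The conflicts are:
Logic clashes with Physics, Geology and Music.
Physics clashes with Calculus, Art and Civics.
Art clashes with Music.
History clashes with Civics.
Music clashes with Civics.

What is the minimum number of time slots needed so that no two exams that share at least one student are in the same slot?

Logic and Physics conflict, so at least 2 time slots are needed.
2 time slots suffice: time slot 1 → {Physics, Geology, History, Music}; time slot 2 → {Logic, Calculus, Art, Civics}. Every pair that conflicts lands in different time slots.

2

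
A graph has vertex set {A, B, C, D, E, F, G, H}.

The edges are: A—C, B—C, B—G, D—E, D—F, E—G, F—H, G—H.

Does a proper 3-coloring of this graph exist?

The chromatic number is 3. The cycle D-E-G-H-F-D has odd length 5, so it cannot be 2-colored; at least 3 colors are needed.
3 colors suffice: color 1 → {C, F, G}; color 2 → {A, B, D, H}; color 3 → {E}.
That is already a proper 3-coloring.

Yes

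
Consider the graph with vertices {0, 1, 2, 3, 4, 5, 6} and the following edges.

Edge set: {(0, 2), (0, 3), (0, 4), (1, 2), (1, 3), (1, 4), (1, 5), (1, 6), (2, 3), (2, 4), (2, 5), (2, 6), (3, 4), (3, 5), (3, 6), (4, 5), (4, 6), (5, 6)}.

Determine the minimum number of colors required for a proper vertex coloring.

1, 2, 3, 4, 5, 6 form a clique, so at least 6 colors are needed.
6 colors suffice: color red → {3}; color blue → {4}; color green → {2}; color yellow → {0, 6}; color purple → {5}; color orange → {1}. Every edge joins two different colors.

6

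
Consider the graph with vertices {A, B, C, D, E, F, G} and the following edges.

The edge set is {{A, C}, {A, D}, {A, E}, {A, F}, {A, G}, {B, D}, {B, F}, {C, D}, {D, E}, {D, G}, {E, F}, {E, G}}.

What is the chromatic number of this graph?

A, D, E, G are pairwise adjacent (a clique of size 4), so at least 4 colors are needed.
4 colors suffice: A=2, B=2, C=3, D=1, E=3, F=1, G=4. Every edge joins two different colors.

4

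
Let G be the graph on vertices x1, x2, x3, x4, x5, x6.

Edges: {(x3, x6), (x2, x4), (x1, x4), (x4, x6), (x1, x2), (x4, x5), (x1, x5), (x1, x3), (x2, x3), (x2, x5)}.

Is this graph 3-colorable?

No

x1, x2, x4, x5 are mutually adjacent (a clique of size 4), so at least 4 colors are needed.
So 3 colors are not enough.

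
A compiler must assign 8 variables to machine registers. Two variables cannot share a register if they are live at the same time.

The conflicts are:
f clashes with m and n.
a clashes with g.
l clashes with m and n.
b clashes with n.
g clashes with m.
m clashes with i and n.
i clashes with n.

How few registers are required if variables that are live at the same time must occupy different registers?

m, i, n all conflict with each other, so at least 3 registers are needed.
Using 3 registers: f=3, a=2, l=3, b=2, g=1, m=2, i=3, n=1. Each listed conflict is separated.

3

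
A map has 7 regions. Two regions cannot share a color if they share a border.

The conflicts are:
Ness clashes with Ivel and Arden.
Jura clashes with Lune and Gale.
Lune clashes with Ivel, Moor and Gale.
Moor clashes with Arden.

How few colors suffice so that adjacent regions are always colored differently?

3

Jura, Lune, Gale all conflict with each other, so at least 3 colors are needed.
3 colors suffice: color 1 → {Lune, Arden}; color 2 → {Ness, Jura, Moor}; color 3 → {Ivel, Gale}. Each listed conflict is separated.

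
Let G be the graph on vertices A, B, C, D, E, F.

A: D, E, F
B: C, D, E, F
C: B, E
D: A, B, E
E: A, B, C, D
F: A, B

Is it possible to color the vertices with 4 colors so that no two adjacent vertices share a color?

The chromatic number is 3. B, C, E form a triangle, so at least 3 colors are needed.
One proper 3-coloring: A=1, B=1, C=3, D=3, E=2, F=2.
Since 4 ≥ 3, a proper 4-coloring certainly exists.

Yes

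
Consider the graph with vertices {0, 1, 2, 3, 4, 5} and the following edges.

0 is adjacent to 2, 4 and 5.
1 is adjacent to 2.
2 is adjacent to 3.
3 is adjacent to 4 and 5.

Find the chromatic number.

2

3 and 5 are adjacent, so at least 2 colors are needed.
2 colors suffice: color red → {0, 1, 3}; color blue → {2, 4, 5}. No two adjacent vertices share a color.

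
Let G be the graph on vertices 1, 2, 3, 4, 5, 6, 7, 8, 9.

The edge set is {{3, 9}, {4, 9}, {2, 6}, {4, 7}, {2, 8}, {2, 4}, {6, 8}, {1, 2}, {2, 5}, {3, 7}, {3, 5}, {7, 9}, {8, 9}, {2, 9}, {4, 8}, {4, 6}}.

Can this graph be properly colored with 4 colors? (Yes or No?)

Yes

The chromatic number is 4. 2, 4, 6, 8 are mutually adjacent (a clique of size 4), so at least 4 colors are needed.
4 colors suffice: 1=blue, 2=red, 3=blue, 4=blue, 5=green, 6=green, 7=red, 8=yellow, 9=green.
That is already a proper 4-coloring.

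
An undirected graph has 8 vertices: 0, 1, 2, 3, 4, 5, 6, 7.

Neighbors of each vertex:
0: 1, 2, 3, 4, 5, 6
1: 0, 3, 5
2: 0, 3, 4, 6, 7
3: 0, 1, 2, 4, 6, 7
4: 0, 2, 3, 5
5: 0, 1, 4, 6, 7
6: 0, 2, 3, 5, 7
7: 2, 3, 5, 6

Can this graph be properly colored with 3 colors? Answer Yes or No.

0, 2, 3, 4 form a clique, so at least 4 colors are needed.
So 3 colors are not enough.

No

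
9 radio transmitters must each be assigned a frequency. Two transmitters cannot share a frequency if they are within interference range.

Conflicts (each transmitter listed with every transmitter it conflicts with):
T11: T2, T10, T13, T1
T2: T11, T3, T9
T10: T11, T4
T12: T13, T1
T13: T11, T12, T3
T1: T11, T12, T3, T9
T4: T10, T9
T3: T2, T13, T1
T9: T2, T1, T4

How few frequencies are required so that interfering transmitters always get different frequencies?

The cycle T10-T11-T2-T9-T4-T10 has odd length 5, so it cannot be 2-colored; at least 3 frequencies are needed.
3 frequencies suffice: frequency 1 → {T2, T10, T13, T1}; frequency 2 → {T11, T12, T3, T9}; frequency 3 → {T4}. No two conflicting transmitters share a frequency.

3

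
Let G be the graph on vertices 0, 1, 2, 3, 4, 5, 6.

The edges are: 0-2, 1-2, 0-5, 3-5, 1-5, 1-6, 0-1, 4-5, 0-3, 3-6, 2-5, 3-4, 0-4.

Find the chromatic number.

0, 1, 2, 5 are pairwise adjacent (a clique of size 4), so at least 4 colors are needed.
4 colors suffice: color red → {5, 6}; color blue → {0}; color green → {1, 3}; color yellow → {2, 4}. No two adjacent vertices share a color.

4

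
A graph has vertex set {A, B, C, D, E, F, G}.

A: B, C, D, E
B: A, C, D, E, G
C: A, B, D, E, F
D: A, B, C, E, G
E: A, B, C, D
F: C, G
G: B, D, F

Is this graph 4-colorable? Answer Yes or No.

A, B, C, D, E are mutually adjacent (a clique of size 5), so at least 5 colors are needed.
So 4 colors are not enough.

No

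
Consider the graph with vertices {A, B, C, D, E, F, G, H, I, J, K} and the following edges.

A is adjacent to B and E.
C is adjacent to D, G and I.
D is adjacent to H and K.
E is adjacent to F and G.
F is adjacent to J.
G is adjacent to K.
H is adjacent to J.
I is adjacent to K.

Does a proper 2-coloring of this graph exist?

No

The cycle F-E-G-C-D-H-J-F has odd length 7, so it cannot be 2-colored; at least 3 colors are needed.
So 2 colors are not enough.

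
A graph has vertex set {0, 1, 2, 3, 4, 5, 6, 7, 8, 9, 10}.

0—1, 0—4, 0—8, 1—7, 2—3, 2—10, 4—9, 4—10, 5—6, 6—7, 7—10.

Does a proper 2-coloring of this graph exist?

The cycle 1-7-10-4-0-1 has odd length 5, so it cannot be 2-colored; at least 3 colors are needed.
So 2 colors are not enough.

No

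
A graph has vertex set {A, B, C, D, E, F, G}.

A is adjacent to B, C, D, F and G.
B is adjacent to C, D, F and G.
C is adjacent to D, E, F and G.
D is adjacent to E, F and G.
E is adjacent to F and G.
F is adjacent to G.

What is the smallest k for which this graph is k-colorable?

6

A, B, C, D, F, G are pairwise adjacent (a clique of size 6), so at least 6 colors are needed.
6 colors suffice: A=6, B=5, C=3, D=4, E=5, F=2, G=1. No two adjacent vertices share a color.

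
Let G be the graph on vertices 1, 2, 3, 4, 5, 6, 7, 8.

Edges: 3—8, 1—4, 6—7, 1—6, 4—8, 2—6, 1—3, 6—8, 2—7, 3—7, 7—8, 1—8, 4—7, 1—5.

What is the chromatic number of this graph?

3

1, 3, 8 are mutually adjacent, so at least 3 colors are needed.
One proper 3-coloring: 1=red, 2=blue, 3=green, 4=green, 5=blue, 6=green, 7=red, 8=blue. Every edge joins two different colors.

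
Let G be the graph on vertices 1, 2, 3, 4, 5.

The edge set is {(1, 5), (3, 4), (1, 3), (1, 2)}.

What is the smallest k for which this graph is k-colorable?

2

1 and 2 are adjacent, so at least 2 colors are needed.
A valid assignment using 2 colors: 1=red, 2=blue, 3=blue, 4=red, 5=blue. No two adjacent vertices share a color.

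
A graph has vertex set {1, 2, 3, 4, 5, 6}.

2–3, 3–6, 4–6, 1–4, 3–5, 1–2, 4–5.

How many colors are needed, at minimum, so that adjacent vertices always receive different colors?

3

The cycle 2-3-5-4-1-2 has odd length 5, so it cannot be 2-colored; at least 3 colors are needed.
3 colors suffice: color a → {3, 4}; color b → {2, 5, 6}; color c → {1}. No two adjacent vertices share a color.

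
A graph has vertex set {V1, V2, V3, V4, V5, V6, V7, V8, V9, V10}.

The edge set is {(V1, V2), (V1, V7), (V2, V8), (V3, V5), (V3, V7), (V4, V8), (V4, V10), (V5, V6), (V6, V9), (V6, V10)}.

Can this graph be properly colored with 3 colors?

Yes

The chromatic number is 3. The cycle V8-V2-V1-V7-V3-V5-V6-V10-V4-V8 has odd length 9, so it cannot be 2-colored; at least 3 colors are needed.
3 colors suffice: V1=3, V2=1, V3=1, V4=1, V5=2, V6=1, V7=2, V8=2, V9=2, V10=2.
That is already a proper 3-coloring.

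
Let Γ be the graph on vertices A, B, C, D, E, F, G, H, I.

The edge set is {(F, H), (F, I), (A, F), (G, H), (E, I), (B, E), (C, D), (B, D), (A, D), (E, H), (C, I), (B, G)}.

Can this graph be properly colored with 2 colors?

The cycle I-E-B-D-C-I has odd length 5, so it cannot be 2-colored; at least 3 colors are needed.
So 2 colors are not enough.

No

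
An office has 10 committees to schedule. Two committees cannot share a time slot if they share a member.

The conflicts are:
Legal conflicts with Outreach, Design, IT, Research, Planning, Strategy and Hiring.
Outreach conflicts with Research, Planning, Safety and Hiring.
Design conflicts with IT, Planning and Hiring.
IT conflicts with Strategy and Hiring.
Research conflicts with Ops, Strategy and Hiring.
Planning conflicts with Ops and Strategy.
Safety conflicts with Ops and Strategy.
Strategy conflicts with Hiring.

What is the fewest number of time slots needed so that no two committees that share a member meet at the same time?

4

Legal, Outreach, Research, Hiring all conflict with each other, so at least 4 time slots are needed.
A valid assignment using 4 time slots: Legal=1, Outreach=3, Design=3, IT=4, Research=4, Planning=2, Safety=2, Ops=1, Strategy=3, Hiring=2. No two conflicting committees share a time slot.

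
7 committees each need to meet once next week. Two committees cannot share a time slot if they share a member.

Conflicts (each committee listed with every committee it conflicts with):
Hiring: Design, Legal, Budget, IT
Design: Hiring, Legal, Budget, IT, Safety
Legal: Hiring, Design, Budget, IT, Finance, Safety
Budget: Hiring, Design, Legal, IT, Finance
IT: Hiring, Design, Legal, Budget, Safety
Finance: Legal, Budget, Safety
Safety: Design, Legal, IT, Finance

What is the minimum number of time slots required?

Hiring, Design, Legal, Budget, IT pairwise conflict, so at least 5 time slots are needed.
Using 5 time slots: Hiring=5, Design=2, Legal=1, Budget=3, IT=4, Finance=2, Safety=3. Every pair that conflicts lands in different time slots.

5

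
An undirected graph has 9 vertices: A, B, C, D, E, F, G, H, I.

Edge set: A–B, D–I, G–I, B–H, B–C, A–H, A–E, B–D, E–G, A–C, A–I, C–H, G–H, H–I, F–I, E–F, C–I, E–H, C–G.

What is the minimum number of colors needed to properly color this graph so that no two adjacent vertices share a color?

4

A, C, H, I are mutually adjacent (a clique of size 4), so at least 4 colors are needed.
4 colors suffice: A=3, B=1, C=4, D=2, E=1, F=2, G=3, H=2, I=1. Each edge has distinct colors on its endpoints.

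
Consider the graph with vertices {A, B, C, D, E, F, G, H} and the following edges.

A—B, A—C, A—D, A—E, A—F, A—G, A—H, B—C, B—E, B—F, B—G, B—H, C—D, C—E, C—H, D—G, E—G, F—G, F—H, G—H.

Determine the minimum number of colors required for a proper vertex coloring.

A, B, F, G, H form a clique, so at least 5 colors are needed.
5 colors suffice: color red → {A}; color blue → {B, D}; color green → {C, G}; color yellow → {E, H}; color purple → {F}. No two adjacent vertices share a color.

5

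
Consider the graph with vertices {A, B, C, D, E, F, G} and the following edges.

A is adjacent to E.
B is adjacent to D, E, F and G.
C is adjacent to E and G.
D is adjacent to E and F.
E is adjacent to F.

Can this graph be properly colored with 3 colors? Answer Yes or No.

B, D, E, F form a clique, so at least 4 colors are needed.
So 3 colors are not enough.

No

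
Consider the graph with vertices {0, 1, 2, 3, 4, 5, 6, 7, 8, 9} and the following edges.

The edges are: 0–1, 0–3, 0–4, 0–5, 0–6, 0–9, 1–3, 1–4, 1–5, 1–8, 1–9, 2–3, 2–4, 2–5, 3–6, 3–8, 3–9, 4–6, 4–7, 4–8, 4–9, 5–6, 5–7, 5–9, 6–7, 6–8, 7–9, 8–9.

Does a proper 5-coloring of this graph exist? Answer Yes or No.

The chromatic number is 4. 0, 1, 4, 9 form a clique, so at least 4 colors are needed.
4 colors suffice: color a → {2, 6, 9}; color b → {3, 4, 5}; color c → {0, 7, 8}; color d → {1}.
Since 5 ≥ 4, a proper 5-coloring certainly exists.

Yes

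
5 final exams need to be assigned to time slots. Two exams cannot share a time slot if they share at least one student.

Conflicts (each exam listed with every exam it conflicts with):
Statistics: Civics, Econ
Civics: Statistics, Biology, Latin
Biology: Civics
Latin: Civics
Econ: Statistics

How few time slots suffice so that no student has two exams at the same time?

2

Civics and Latin conflict, so at least 2 time slots are needed.
Using 2 time slots: Statistics=2, Civics=1, Biology=2, Latin=2, Econ=1. No two conflicting exams share a time slot.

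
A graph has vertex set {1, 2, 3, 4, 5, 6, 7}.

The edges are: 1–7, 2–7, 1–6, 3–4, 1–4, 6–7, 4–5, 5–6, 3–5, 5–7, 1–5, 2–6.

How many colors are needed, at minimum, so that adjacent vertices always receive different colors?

4

1, 5, 6, 7 are mutually adjacent (a clique of size 4), so at least 4 colors are needed.
4 colors suffice: 1=b, 2=a, 3=b, 4=c, 5=a, 6=d, 7=c. Each edge has distinct colors on its endpoints.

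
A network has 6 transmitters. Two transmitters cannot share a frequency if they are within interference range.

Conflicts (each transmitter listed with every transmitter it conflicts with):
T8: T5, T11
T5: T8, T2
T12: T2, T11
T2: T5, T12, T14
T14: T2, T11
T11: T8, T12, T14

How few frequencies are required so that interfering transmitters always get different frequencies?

The cycle T12-T11-T8-T5-T2-T12 has odd length 5, so it cannot be 2-colored; at least 3 frequencies are needed.
3 frequencies suffice: T8=2, T5=3, T12=2, T2=1, T14=2, T11=1. Each listed conflict is separated.

3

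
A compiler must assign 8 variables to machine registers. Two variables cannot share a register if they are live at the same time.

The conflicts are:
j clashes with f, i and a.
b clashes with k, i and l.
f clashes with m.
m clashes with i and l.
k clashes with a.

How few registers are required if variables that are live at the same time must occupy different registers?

3

The cycle k-b-i-j-a-k has odd length 5, so it cannot be 2-colored; at least 3 registers are needed.
Using 3 registers: j=1, b=1, f=2, m=1, k=3, i=2, a=2, l=2. No two conflicting variables share a register.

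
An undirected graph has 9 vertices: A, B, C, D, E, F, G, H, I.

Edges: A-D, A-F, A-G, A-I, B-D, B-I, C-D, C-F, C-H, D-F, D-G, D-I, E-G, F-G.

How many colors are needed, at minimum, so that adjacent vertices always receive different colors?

4

A, D, F, G form a clique, so at least 4 colors are needed.
A valid assignment using 4 colors: A=blue, B=blue, C=blue, D=red, E=red, F=green, G=yellow, H=red, I=green. Every edge joins two different colors.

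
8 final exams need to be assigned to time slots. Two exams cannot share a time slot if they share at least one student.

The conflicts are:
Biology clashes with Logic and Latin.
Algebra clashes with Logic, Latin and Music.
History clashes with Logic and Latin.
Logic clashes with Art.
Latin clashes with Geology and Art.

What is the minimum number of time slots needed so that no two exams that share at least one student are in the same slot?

Algebra and Latin conflict, so at least 2 time slots are needed.
A valid assignment using 2 time slots: Biology=2, Algebra=2, History=2, Logic=1, Latin=1, Geology=2, Art=2, Music=1. Every pair that conflicts lands in different time slots.

2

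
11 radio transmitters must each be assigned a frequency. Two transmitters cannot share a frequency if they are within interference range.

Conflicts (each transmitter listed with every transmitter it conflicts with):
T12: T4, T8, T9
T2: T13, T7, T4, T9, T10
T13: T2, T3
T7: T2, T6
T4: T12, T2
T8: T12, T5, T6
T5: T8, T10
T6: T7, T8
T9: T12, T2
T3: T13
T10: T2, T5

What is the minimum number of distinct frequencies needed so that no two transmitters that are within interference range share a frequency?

2

T12 and T8 conflict, so at least 2 frequencies are needed.
2 frequencies suffice: frequency 1 → {T12, T2, T5, T6, T3}; frequency 2 → {T13, T7, T4, T8, T9, T10}. Each listed conflict is separated.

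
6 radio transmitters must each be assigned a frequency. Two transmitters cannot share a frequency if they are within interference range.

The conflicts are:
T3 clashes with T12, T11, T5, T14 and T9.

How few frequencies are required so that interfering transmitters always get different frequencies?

T3 and T14 conflict, so at least 2 frequencies are needed.
A valid assignment using 2 frequencies: T3=1, T12=2, T11=2, T5=2, T14=2, T9=2. Each listed conflict is separated.

2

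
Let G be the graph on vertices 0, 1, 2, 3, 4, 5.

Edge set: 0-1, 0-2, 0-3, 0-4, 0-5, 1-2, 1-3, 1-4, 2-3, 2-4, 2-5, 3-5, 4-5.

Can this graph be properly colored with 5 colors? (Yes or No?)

Yes

The chromatic number is 4. 0, 2, 3, 5 form a clique, so at least 4 colors are needed.
4 colors suffice: color a → {2}; color b → {0}; color c → {1, 5}; color d → {3, 4}.
Since 5 ≥ 4, a proper 5-coloring certainly exists.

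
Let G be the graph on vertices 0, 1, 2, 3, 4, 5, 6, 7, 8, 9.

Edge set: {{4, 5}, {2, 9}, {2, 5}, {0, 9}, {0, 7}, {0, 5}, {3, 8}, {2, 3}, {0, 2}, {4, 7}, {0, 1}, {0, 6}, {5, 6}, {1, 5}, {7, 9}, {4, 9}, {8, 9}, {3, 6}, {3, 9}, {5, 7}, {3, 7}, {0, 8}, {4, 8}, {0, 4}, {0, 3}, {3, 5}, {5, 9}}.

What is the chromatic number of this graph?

5

0, 4, 5, 7, 9 are pairwise adjacent (a clique of size 5), so at least 5 colors are needed.
5 colors suffice: 0=red, 1=green, 2=purple, 3=yellow, 4=yellow, 5=blue, 6=green, 7=purple, 8=blue, 9=green. Each edge has distinct colors on its endpoints.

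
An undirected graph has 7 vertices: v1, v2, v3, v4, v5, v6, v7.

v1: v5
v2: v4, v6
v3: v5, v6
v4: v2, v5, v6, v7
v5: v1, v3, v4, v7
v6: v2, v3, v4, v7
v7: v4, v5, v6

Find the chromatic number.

v4, v5, v7 are pairwise adjacent, so at least 3 colors are needed.
One proper 3-coloring: v1=2, v2=3, v3=2, v4=2, v5=1, v6=1, v7=3. No two adjacent vertices share a color.

3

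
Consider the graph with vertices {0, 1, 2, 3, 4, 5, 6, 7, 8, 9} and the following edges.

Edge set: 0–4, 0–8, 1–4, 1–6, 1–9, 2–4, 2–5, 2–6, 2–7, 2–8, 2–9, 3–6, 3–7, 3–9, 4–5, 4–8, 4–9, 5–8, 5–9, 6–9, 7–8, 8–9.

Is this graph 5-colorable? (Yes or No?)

The chromatic number is 5. 2, 4, 5, 8, 9 are mutually adjacent (a clique of size 5), so at least 5 colors are needed.
5 colors suffice: color a → {0, 7, 9}; color b → {1, 2, 3}; color c → {4, 6}; color d → {8}; color e → {5}.
That is already a proper 5-coloring.

Yes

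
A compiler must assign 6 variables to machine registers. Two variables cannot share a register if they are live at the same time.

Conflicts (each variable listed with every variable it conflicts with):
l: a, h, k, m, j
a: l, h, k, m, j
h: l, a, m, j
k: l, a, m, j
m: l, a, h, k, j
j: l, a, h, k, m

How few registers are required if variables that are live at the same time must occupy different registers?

5

l, a, h, m, j pairwise conflict, so at least 5 registers are needed.
5 registers suffice: l=2, a=1, h=5, k=5, m=4, j=3. No two conflicting variables share a register.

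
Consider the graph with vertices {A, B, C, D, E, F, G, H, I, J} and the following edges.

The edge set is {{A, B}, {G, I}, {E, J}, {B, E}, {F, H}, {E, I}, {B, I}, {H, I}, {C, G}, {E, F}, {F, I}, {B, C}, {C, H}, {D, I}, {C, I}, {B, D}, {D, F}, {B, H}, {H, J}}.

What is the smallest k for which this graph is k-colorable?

4

B, C, H, I form a clique, so at least 4 colors are needed.
One proper 4-coloring: A=1, B=2, C=4, D=3, E=3, F=2, G=2, H=3, I=1, J=1. Every edge joins two different colors.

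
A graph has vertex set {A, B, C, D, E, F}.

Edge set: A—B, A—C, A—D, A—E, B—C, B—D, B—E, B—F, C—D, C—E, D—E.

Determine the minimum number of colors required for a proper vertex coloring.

5

A, B, C, D, E form a clique, so at least 5 colors are needed.
A valid assignment using 5 colors: A=2, B=1, C=3, D=4, E=5, F=2. Each edge has distinct colors on its endpoints.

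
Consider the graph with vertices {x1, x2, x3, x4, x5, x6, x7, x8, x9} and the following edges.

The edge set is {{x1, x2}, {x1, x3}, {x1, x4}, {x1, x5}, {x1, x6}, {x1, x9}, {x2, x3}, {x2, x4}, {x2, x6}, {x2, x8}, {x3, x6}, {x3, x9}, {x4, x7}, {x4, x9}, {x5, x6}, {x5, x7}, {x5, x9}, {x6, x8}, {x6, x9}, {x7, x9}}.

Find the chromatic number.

4

x1, x3, x6, x9 are mutually adjacent (a clique of size 4), so at least 4 colors are needed.
4 colors suffice: color red → {x4, x6}; color blue → {x2, x9}; color green → {x1, x7, x8}; color yellow → {x3, x5}. No two adjacent vertices share a color.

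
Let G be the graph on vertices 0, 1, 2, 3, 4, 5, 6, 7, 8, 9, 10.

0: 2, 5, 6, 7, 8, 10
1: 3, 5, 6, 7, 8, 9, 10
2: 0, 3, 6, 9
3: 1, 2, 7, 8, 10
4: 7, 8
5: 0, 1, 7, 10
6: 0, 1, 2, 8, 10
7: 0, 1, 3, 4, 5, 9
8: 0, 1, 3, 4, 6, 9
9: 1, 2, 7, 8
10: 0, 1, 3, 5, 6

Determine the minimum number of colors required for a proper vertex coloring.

3

0, 5, 7 are mutually adjacent, so at least 3 colors are needed.
3 colors suffice: color a → {0, 1, 4}; color b → {2, 7, 8, 10}; color c → {3, 5, 6, 9}. Each edge has distinct colors on its endpoints.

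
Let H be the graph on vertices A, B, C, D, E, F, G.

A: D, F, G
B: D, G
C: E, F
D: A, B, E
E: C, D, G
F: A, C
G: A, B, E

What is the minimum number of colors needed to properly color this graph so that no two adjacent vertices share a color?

The cycle C-F-A-D-E-C has odd length 5, so it cannot be 2-colored; at least 3 colors are needed.
A valid assignment using 3 colors: A=1, B=1, C=3, D=2, E=1, F=2, G=2. Every edge joins two different colors.

3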